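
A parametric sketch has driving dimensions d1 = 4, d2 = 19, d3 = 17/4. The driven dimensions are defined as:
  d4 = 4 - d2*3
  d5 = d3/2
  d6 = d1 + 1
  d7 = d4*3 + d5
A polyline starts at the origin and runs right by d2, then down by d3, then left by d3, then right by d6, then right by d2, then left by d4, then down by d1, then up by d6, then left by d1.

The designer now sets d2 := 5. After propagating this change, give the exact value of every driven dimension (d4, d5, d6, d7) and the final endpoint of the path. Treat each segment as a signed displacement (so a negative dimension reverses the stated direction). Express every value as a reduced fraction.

d4 = -11
d5 = 17/8
d6 = 5
d7 = -247/8
endpoint = (71/4, -13/4)

Apply edit: d2 := 5
  d4 = 4 - d2*3 = -11
  d5 = d3/2 = 17/8
  d6 = d1 + 1 = 5
  d7 = d4*3 + d5 = -247/8
Walk from origin (0, 0):
  seg 1: right by d2 = 5 → (5, 0)
  seg 2: down by d3 = 17/4 → (5, -17/4)
  seg 3: left by d3 = 17/4 → (3/4, -17/4)
  seg 4: right by d6 = 5 → (23/4, -17/4)
  seg 5: right by d2 = 5 → (43/4, -17/4)
  seg 6: left by d4 = -11 → (87/4, -17/4)
  seg 7: down by d1 = 4 → (87/4, -33/4)
  seg 8: up by d6 = 5 → (87/4, -13/4)
  seg 9: left by d1 = 4 → (71/4, -13/4)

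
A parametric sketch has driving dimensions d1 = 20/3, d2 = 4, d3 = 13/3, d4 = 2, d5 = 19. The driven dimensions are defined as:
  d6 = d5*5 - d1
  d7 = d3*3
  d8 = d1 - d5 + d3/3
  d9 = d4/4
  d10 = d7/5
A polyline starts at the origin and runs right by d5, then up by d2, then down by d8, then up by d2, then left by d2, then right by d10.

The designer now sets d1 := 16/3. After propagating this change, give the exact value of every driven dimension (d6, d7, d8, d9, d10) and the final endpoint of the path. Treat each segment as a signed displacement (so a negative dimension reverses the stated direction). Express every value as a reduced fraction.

Apply edit: d1 := 16/3
  d6 = d5*5 - d1 = 269/3
  d7 = d3*3 = 13
  d8 = d1 - d5 + d3/3 = -110/9
  d9 = d4/4 = 1/2
  d10 = d7/5 = 13/5
Walk from origin (0, 0):
  seg 1: right by d5 = 19 → (19, 0)
  seg 2: up by d2 = 4 → (19, 4)
  seg 3: down by d8 = -110/9 → (19, 146/9)
  seg 4: up by d2 = 4 → (19, 182/9)
  seg 5: left by d2 = 4 → (15, 182/9)
  seg 6: right by d10 = 13/5 → (88/5, 182/9)

d6 = 269/3
d7 = 13
d8 = -110/9
d9 = 1/2
d10 = 13/5
endpoint = (88/5, 182/9)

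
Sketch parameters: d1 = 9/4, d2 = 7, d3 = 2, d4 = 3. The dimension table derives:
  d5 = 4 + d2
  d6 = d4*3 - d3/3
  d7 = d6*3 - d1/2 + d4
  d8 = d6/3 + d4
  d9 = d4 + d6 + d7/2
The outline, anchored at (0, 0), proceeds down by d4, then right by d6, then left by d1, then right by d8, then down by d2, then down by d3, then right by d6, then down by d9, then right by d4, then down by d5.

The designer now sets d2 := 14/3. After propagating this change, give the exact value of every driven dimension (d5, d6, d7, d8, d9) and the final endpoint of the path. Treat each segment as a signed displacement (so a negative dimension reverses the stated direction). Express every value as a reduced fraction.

Apply edit: d2 := 14/3
  d5 = 4 + d2 = 26/3
  d6 = d4*3 - d3/3 = 25/3
  d7 = d6*3 - d1/2 + d4 = 215/8
  d8 = d6/3 + d4 = 52/9
  d9 = d4 + d6 + d7/2 = 1189/48
Walk from origin (0, 0):
  seg 1: down by d4 = 3 → (0, -3)
  seg 2: right by d6 = 25/3 → (25/3, -3)
  seg 3: left by d1 = 9/4 → (73/12, -3)
  seg 4: right by d8 = 52/9 → (427/36, -3)
  seg 5: down by d2 = 14/3 → (427/36, -23/3)
  seg 6: down by d3 = 2 → (427/36, -29/3)
  seg 7: right by d6 = 25/3 → (727/36, -29/3)
  seg 8: down by d9 = 1189/48 → (727/36, -551/16)
  seg 9: right by d4 = 3 → (835/36, -551/16)
  seg 10: down by d5 = 26/3 → (835/36, -2069/48)

d5 = 26/3
d6 = 25/3
d7 = 215/8
d8 = 52/9
d9 = 1189/48
endpoint = (835/36, -2069/48)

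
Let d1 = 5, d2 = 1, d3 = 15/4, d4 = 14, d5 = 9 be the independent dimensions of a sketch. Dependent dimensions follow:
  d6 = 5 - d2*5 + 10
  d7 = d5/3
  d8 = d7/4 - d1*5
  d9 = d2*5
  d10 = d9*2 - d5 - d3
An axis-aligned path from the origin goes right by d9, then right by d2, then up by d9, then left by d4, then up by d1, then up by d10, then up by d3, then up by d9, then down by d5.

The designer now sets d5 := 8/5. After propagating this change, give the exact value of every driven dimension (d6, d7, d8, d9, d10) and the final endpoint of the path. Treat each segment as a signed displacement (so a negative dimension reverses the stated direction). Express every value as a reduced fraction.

d6 = 10
d7 = 8/15
d8 = -373/15
d9 = 5
d10 = 93/20
endpoint = (-8, 109/5)

Apply edit: d5 := 8/5
  d6 = 5 - d2*5 + 10 = 10
  d7 = d5/3 = 8/15
  d8 = d7/4 - d1*5 = -373/15
  d9 = d2*5 = 5
  d10 = d9*2 - d5 - d3 = 93/20
Walk from origin (0, 0):
  seg 1: right by d9 = 5 → (5, 0)
  seg 2: right by d2 = 1 → (6, 0)
  seg 3: up by d9 = 5 → (6, 5)
  seg 4: left by d4 = 14 → (-8, 5)
  seg 5: up by d1 = 5 → (-8, 10)
  seg 6: up by d10 = 93/20 → (-8, 293/20)
  seg 7: up by d3 = 15/4 → (-8, 92/5)
  seg 8: up by d9 = 5 → (-8, 117/5)
  seg 9: down by d5 = 8/5 → (-8, 109/5)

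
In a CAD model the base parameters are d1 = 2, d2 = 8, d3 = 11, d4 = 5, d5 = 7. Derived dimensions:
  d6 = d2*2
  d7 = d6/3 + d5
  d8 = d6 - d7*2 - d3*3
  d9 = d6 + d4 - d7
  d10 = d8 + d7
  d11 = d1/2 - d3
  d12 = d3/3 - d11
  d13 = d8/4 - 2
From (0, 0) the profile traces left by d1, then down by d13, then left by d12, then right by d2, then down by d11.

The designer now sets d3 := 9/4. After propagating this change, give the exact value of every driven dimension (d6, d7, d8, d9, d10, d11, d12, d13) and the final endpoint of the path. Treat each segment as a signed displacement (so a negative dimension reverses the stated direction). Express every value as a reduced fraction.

d6 = 16
d7 = 37/3
d8 = -185/12
d9 = 26/3
d10 = -37/12
d11 = -5/4
d12 = 2
d13 = -281/48
endpoint = (4, 341/48)

Apply edit: d3 := 9/4
  d6 = d2*2 = 16
  d7 = d6/3 + d5 = 37/3
  d8 = d6 - d7*2 - d3*3 = -185/12
  d9 = d6 + d4 - d7 = 26/3
  d10 = d8 + d7 = -37/12
  d11 = d1/2 - d3 = -5/4
  d12 = d3/3 - d11 = 2
  d13 = d8/4 - 2 = -281/48
Walk from origin (0, 0):
  seg 1: left by d1 = 2 → (-2, 0)
  seg 2: down by d13 = -281/48 → (-2, 281/48)
  seg 3: left by d12 = 2 → (-4, 281/48)
  seg 4: right by d2 = 8 → (4, 281/48)
  seg 5: down by d11 = -5/4 → (4, 341/48)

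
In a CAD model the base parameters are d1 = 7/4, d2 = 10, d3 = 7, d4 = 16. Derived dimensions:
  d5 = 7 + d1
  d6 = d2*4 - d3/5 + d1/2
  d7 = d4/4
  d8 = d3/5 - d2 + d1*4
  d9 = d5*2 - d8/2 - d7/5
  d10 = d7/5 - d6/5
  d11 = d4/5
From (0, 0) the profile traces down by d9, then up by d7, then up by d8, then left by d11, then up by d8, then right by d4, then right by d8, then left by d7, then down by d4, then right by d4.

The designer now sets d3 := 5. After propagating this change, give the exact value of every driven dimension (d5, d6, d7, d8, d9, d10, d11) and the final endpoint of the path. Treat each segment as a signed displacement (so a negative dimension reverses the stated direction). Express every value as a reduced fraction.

d5 = 35/4
d6 = 319/8
d7 = 4
d8 = -2
d9 = 177/10
d10 = -287/40
d11 = 16/5
endpoint = (114/5, -337/10)

Apply edit: d3 := 5
  d5 = 7 + d1 = 35/4
  d6 = d2*4 - d3/5 + d1/2 = 319/8
  d7 = d4/4 = 4
  d8 = d3/5 - d2 + d1*4 = -2
  d9 = d5*2 - d8/2 - d7/5 = 177/10
  d10 = d7/5 - d6/5 = -287/40
  d11 = d4/5 = 16/5
Walk from origin (0, 0):
  seg 1: down by d9 = 177/10 → (0, -177/10)
  seg 2: up by d7 = 4 → (0, -137/10)
  seg 3: up by d8 = -2 → (0, -157/10)
  seg 4: left by d11 = 16/5 → (-16/5, -157/10)
  seg 5: up by d8 = -2 → (-16/5, -177/10)
  seg 6: right by d4 = 16 → (64/5, -177/10)
  seg 7: right by d8 = -2 → (54/5, -177/10)
  seg 8: left by d7 = 4 → (34/5, -177/10)
  seg 9: down by d4 = 16 → (34/5, -337/10)
  seg 10: right by d4 = 16 → (114/5, -337/10)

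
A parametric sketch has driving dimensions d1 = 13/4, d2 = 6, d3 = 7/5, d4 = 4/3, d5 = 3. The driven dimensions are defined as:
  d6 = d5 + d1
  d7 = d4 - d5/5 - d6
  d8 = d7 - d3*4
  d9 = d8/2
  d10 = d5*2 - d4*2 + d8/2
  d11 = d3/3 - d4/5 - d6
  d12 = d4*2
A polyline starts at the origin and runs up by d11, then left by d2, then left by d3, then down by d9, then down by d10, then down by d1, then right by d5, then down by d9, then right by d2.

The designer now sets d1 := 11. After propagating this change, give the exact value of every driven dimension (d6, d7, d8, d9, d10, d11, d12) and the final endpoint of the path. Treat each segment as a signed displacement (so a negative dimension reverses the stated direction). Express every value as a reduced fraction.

Apply edit: d1 := 11
  d6 = d5 + d1 = 14
  d7 = d4 - d5/5 - d6 = -199/15
  d8 = d7 - d3*4 = -283/15
  d9 = d8/2 = -283/30
  d10 = d5*2 - d4*2 + d8/2 = -61/10
  d11 = d3/3 - d4/5 - d6 = -69/5
  d12 = d4*2 = 8/3
Walk from origin (0, 0):
  seg 1: up by d11 = -69/5 → (0, -69/5)
  seg 2: left by d2 = 6 → (-6, -69/5)
  seg 3: left by d3 = 7/5 → (-37/5, -69/5)
  seg 4: down by d9 = -283/30 → (-37/5, -131/30)
  seg 5: down by d10 = -61/10 → (-37/5, 26/15)
  seg 6: down by d1 = 11 → (-37/5, -139/15)
  seg 7: right by d5 = 3 → (-22/5, -139/15)
  seg 8: down by d9 = -283/30 → (-22/5, 1/6)
  seg 9: right by d2 = 6 → (8/5, 1/6)

d6 = 14
d7 = -199/15
d8 = -283/15
d9 = -283/30
d10 = -61/10
d11 = -69/5
d12 = 8/3
endpoint = (8/5, 1/6)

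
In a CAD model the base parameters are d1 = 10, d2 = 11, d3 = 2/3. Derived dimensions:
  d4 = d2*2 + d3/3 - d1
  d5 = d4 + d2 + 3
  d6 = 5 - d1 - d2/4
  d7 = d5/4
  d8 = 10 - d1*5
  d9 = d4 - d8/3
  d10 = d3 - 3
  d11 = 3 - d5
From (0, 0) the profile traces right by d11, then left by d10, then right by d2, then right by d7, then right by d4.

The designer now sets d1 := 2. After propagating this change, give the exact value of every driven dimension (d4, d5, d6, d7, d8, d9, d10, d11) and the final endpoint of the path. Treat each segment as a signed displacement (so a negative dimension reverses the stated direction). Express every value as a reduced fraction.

Apply edit: d1 := 2
  d4 = d2*2 + d3/3 - d1 = 182/9
  d5 = d4 + d2 + 3 = 308/9
  d6 = 5 - d1 - d2/4 = 1/4
  d7 = d5/4 = 77/9
  d8 = 10 - d1*5 = 0
  d9 = d4 - d8/3 = 182/9
  d10 = d3 - 3 = -7/3
  d11 = 3 - d5 = -281/9
Walk from origin (0, 0):
  seg 1: right by d11 = -281/9 → (-281/9, 0)
  seg 2: left by d10 = -7/3 → (-260/9, 0)
  seg 3: right by d2 = 11 → (-161/9, 0)
  seg 4: right by d7 = 77/9 → (-28/3, 0)
  seg 5: right by d4 = 182/9 → (98/9, 0)

d4 = 182/9
d5 = 308/9
d6 = 1/4
d7 = 77/9
d8 = 0
d9 = 182/9
d10 = -7/3
d11 = -281/9
endpoint = (98/9, 0)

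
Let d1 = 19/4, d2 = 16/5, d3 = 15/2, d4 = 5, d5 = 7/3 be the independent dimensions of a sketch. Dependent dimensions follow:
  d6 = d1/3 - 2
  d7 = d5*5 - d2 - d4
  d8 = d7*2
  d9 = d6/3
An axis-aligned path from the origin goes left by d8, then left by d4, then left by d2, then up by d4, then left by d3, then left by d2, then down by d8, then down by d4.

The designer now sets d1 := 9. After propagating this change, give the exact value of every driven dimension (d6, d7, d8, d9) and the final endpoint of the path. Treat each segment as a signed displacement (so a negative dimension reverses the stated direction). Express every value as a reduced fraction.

d6 = 1
d7 = 52/15
d8 = 104/15
d9 = 1/3
endpoint = (-155/6, -104/15)

Apply edit: d1 := 9
  d6 = d1/3 - 2 = 1
  d7 = d5*5 - d2 - d4 = 52/15
  d8 = d7*2 = 104/15
  d9 = d6/3 = 1/3
Walk from origin (0, 0):
  seg 1: left by d8 = 104/15 → (-104/15, 0)
  seg 2: left by d4 = 5 → (-179/15, 0)
  seg 3: left by d2 = 16/5 → (-227/15, 0)
  seg 4: up by d4 = 5 → (-227/15, 5)
  seg 5: left by d3 = 15/2 → (-679/30, 5)
  seg 6: left by d2 = 16/5 → (-155/6, 5)
  seg 7: down by d8 = 104/15 → (-155/6, -29/15)
  seg 8: down by d4 = 5 → (-155/6, -104/15)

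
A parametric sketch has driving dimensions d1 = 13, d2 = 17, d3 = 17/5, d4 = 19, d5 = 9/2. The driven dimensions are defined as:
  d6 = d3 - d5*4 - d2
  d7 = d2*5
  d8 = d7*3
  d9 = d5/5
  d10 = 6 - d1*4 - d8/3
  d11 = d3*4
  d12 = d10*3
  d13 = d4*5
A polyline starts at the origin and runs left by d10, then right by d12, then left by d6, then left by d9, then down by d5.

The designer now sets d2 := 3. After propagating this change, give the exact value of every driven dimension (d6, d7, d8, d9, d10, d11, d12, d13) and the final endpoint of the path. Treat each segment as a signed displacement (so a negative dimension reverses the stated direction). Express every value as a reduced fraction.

Apply edit: d2 := 3
  d6 = d3 - d5*4 - d2 = -88/5
  d7 = d2*5 = 15
  d8 = d7*3 = 45
  d9 = d5/5 = 9/10
  d10 = 6 - d1*4 - d8/3 = -61
  d11 = d3*4 = 68/5
  d12 = d10*3 = -183
  d13 = d4*5 = 95
Walk from origin (0, 0):
  seg 1: left by d10 = -61 → (61, 0)
  seg 2: right by d12 = -183 → (-122, 0)
  seg 3: left by d6 = -88/5 → (-522/5, 0)
  seg 4: left by d9 = 9/10 → (-1053/10, 0)
  seg 5: down by d5 = 9/2 → (-1053/10, -9/2)

d6 = -88/5
d7 = 15
d8 = 45
d9 = 9/10
d10 = -61
d11 = 68/5
d12 = -183
d13 = 95
endpoint = (-1053/10, -9/2)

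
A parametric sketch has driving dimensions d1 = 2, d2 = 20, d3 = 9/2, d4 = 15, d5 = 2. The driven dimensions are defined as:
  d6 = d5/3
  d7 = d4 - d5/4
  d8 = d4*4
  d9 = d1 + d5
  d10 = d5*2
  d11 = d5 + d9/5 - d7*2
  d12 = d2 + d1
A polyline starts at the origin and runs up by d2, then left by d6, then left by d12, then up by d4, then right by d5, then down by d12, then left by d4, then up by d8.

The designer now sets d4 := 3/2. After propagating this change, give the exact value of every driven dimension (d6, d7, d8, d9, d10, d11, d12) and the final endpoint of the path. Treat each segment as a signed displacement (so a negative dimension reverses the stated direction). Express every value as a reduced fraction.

d6 = 2/3
d7 = 1
d8 = 6
d9 = 4
d10 = 4
d11 = 4/5
d12 = 22
endpoint = (-133/6, 11/2)

Apply edit: d4 := 3/2
  d6 = d5/3 = 2/3
  d7 = d4 - d5/4 = 1
  d8 = d4*4 = 6
  d9 = d1 + d5 = 4
  d10 = d5*2 = 4
  d11 = d5 + d9/5 - d7*2 = 4/5
  d12 = d2 + d1 = 22
Walk from origin (0, 0):
  seg 1: up by d2 = 20 → (0, 20)
  seg 2: left by d6 = 2/3 → (-2/3, 20)
  seg 3: left by d12 = 22 → (-68/3, 20)
  seg 4: up by d4 = 3/2 → (-68/3, 43/2)
  seg 5: right by d5 = 2 → (-62/3, 43/2)
  seg 6: down by d12 = 22 → (-62/3, -1/2)
  seg 7: left by d4 = 3/2 → (-133/6, -1/2)
  seg 8: up by d8 = 6 → (-133/6, 11/2)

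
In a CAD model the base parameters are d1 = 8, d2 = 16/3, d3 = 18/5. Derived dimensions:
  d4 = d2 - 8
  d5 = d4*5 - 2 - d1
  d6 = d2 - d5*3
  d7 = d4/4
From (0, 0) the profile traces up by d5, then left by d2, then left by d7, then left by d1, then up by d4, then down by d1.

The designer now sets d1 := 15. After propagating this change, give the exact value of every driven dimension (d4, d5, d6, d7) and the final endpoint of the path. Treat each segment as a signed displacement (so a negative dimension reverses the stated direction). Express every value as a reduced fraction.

d4 = -8/3
d5 = -91/3
d6 = 289/3
d7 = -2/3
endpoint = (-59/3, -48)

Apply edit: d1 := 15
  d4 = d2 - 8 = -8/3
  d5 = d4*5 - 2 - d1 = -91/3
  d6 = d2 - d5*3 = 289/3
  d7 = d4/4 = -2/3
Walk from origin (0, 0):
  seg 1: up by d5 = -91/3 → (0, -91/3)
  seg 2: left by d2 = 16/3 → (-16/3, -91/3)
  seg 3: left by d7 = -2/3 → (-14/3, -91/3)
  seg 4: left by d1 = 15 → (-59/3, -91/3)
  seg 5: up by d4 = -8/3 → (-59/3, -33)
  seg 6: down by d1 = 15 → (-59/3, -48)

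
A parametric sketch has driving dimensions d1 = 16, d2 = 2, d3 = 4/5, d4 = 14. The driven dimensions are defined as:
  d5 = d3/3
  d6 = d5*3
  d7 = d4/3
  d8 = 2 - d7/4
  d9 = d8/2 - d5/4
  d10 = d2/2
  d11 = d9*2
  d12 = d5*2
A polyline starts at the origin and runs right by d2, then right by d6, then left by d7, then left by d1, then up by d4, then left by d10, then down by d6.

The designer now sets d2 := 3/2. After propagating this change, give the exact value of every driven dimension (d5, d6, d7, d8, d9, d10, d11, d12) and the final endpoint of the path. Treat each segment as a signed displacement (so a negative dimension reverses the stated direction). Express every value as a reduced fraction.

Apply edit: d2 := 3/2
  d5 = d3/3 = 4/15
  d6 = d5*3 = 4/5
  d7 = d4/3 = 14/3
  d8 = 2 - d7/4 = 5/6
  d9 = d8/2 - d5/4 = 7/20
  d10 = d2/2 = 3/4
  d11 = d9*2 = 7/10
  d12 = d5*2 = 8/15
Walk from origin (0, 0):
  seg 1: right by d2 = 3/2 → (3/2, 0)
  seg 2: right by d6 = 4/5 → (23/10, 0)
  seg 3: left by d7 = 14/3 → (-71/30, 0)
  seg 4: left by d1 = 16 → (-551/30, 0)
  seg 5: up by d4 = 14 → (-551/30, 14)
  seg 6: left by d10 = 3/4 → (-1147/60, 14)
  seg 7: down by d6 = 4/5 → (-1147/60, 66/5)

d5 = 4/15
d6 = 4/5
d7 = 14/3
d8 = 5/6
d9 = 7/20
d10 = 3/4
d11 = 7/10
d12 = 8/15
endpoint = (-1147/60, 66/5)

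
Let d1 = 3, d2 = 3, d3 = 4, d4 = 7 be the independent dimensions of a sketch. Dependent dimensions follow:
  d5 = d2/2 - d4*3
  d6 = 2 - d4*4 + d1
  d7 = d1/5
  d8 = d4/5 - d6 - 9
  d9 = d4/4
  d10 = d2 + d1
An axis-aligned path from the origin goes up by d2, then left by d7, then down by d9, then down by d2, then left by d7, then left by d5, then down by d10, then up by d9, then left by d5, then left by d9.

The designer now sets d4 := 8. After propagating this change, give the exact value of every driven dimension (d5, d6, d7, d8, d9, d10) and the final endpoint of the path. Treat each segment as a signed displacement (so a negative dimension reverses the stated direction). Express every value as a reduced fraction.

Apply edit: d4 := 8
  d5 = d2/2 - d4*3 = -45/2
  d6 = 2 - d4*4 + d1 = -27
  d7 = d1/5 = 3/5
  d8 = d4/5 - d6 - 9 = 98/5
  d9 = d4/4 = 2
  d10 = d2 + d1 = 6
Walk from origin (0, 0):
  seg 1: up by d2 = 3 → (0, 3)
  seg 2: left by d7 = 3/5 → (-3/5, 3)
  seg 3: down by d9 = 2 → (-3/5, 1)
  seg 4: down by d2 = 3 → (-3/5, -2)
  seg 5: left by d7 = 3/5 → (-6/5, -2)
  seg 6: left by d5 = -45/2 → (213/10, -2)
  seg 7: down by d10 = 6 → (213/10, -8)
  seg 8: up by d9 = 2 → (213/10, -6)
  seg 9: left by d5 = -45/2 → (219/5, -6)
  seg 10: left by d9 = 2 → (209/5, -6)

d5 = -45/2
d6 = -27
d7 = 3/5
d8 = 98/5
d9 = 2
d10 = 6
endpoint = (209/5, -6)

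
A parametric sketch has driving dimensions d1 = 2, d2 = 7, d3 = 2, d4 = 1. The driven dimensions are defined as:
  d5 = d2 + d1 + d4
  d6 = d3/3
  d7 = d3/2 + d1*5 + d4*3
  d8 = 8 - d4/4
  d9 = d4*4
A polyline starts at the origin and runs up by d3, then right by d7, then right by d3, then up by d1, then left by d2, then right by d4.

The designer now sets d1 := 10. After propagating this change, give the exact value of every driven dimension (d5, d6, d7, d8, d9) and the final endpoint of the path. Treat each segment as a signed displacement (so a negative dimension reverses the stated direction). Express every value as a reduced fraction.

Apply edit: d1 := 10
  d5 = d2 + d1 + d4 = 18
  d6 = d3/3 = 2/3
  d7 = d3/2 + d1*5 + d4*3 = 54
  d8 = 8 - d4/4 = 31/4
  d9 = d4*4 = 4
Walk from origin (0, 0):
  seg 1: up by d3 = 2 → (0, 2)
  seg 2: right by d7 = 54 → (54, 2)
  seg 3: right by d3 = 2 → (56, 2)
  seg 4: up by d1 = 10 → (56, 12)
  seg 5: left by d2 = 7 → (49, 12)
  seg 6: right by d4 = 1 → (50, 12)

d5 = 18
d6 = 2/3
d7 = 54
d8 = 31/4
d9 = 4
endpoint = (50, 12)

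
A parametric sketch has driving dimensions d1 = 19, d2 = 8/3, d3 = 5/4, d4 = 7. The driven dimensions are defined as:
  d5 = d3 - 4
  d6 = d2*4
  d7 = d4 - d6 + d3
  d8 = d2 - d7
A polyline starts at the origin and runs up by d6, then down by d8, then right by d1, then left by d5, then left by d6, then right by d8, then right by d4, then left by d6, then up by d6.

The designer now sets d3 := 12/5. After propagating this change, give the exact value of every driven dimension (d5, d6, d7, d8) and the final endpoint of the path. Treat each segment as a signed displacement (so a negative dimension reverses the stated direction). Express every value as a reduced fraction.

Apply edit: d3 := 12/5
  d5 = d3 - 4 = -8/5
  d6 = d2*4 = 32/3
  d7 = d4 - d6 + d3 = -19/15
  d8 = d2 - d7 = 59/15
Walk from origin (0, 0):
  seg 1: up by d6 = 32/3 → (0, 32/3)
  seg 2: down by d8 = 59/15 → (0, 101/15)
  seg 3: right by d1 = 19 → (19, 101/15)
  seg 4: left by d5 = -8/5 → (103/5, 101/15)
  seg 5: left by d6 = 32/3 → (149/15, 101/15)
  seg 6: right by d8 = 59/15 → (208/15, 101/15)
  seg 7: right by d4 = 7 → (313/15, 101/15)
  seg 8: left by d6 = 32/3 → (51/5, 101/15)
  seg 9: up by d6 = 32/3 → (51/5, 87/5)

d5 = -8/5
d6 = 32/3
d7 = -19/15
d8 = 59/15
endpoint = (51/5, 87/5)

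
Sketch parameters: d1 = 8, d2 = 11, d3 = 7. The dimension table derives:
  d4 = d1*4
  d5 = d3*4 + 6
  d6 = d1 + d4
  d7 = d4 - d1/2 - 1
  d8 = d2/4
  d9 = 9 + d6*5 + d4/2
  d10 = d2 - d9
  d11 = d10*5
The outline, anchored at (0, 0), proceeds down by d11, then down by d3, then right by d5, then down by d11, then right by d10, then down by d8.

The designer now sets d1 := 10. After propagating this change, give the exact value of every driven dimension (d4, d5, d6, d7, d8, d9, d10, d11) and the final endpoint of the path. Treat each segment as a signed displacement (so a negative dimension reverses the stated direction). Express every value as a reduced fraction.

Apply edit: d1 := 10
  d4 = d1*4 = 40
  d5 = d3*4 + 6 = 34
  d6 = d1 + d4 = 50
  d7 = d4 - d1/2 - 1 = 34
  d8 = d2/4 = 11/4
  d9 = 9 + d6*5 + d4/2 = 279
  d10 = d2 - d9 = -268
  d11 = d10*5 = -1340
Walk from origin (0, 0):
  seg 1: down by d11 = -1340 → (0, 1340)
  seg 2: down by d3 = 7 → (0, 1333)
  seg 3: right by d5 = 34 → (34, 1333)
  seg 4: down by d11 = -1340 → (34, 2673)
  seg 5: right by d10 = -268 → (-234, 2673)
  seg 6: down by d8 = 11/4 → (-234, 10681/4)

d4 = 40
d5 = 34
d6 = 50
d7 = 34
d8 = 11/4
d9 = 279
d10 = -268
d11 = -1340
endpoint = (-234, 10681/4)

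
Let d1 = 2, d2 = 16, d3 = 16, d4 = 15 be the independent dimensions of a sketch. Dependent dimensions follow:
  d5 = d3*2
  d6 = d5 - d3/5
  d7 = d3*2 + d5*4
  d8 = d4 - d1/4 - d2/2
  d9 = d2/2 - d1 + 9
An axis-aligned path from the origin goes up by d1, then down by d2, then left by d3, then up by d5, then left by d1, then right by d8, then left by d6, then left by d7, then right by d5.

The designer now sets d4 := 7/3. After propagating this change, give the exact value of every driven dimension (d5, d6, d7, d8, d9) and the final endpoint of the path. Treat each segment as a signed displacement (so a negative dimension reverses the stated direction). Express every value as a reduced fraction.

Apply edit: d4 := 7/3
  d5 = d3*2 = 32
  d6 = d5 - d3/5 = 144/5
  d7 = d3*2 + d5*4 = 160
  d8 = d4 - d1/4 - d2/2 = -37/6
  d9 = d2/2 - d1 + 9 = 15
Walk from origin (0, 0):
  seg 1: up by d1 = 2 → (0, 2)
  seg 2: down by d2 = 16 → (0, -14)
  seg 3: left by d3 = 16 → (-16, -14)
  seg 4: up by d5 = 32 → (-16, 18)
  seg 5: left by d1 = 2 → (-18, 18)
  seg 6: right by d8 = -37/6 → (-145/6, 18)
  seg 7: left by d6 = 144/5 → (-1589/30, 18)
  seg 8: left by d7 = 160 → (-6389/30, 18)
  seg 9: right by d5 = 32 → (-5429/30, 18)

d5 = 32
d6 = 144/5
d7 = 160
d8 = -37/6
d9 = 15
endpoint = (-5429/30, 18)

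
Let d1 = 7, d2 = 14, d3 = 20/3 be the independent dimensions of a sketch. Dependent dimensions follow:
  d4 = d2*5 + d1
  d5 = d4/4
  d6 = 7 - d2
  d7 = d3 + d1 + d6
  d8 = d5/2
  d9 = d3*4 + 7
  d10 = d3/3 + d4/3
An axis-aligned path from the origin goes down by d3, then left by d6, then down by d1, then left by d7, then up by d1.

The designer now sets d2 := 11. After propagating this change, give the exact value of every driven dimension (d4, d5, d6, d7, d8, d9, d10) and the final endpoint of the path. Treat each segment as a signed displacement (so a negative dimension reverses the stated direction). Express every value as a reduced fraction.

Apply edit: d2 := 11
  d4 = d2*5 + d1 = 62
  d5 = d4/4 = 31/2
  d6 = 7 - d2 = -4
  d7 = d3 + d1 + d6 = 29/3
  d8 = d5/2 = 31/4
  d9 = d3*4 + 7 = 101/3
  d10 = d3/3 + d4/3 = 206/9
Walk from origin (0, 0):
  seg 1: down by d3 = 20/3 → (0, -20/3)
  seg 2: left by d6 = -4 → (4, -20/3)
  seg 3: down by d1 = 7 → (4, -41/3)
  seg 4: left by d7 = 29/3 → (-17/3, -41/3)
  seg 5: up by d1 = 7 → (-17/3, -20/3)

d4 = 62
d5 = 31/2
d6 = -4
d7 = 29/3
d8 = 31/4
d9 = 101/3
d10 = 206/9
endpoint = (-17/3, -20/3)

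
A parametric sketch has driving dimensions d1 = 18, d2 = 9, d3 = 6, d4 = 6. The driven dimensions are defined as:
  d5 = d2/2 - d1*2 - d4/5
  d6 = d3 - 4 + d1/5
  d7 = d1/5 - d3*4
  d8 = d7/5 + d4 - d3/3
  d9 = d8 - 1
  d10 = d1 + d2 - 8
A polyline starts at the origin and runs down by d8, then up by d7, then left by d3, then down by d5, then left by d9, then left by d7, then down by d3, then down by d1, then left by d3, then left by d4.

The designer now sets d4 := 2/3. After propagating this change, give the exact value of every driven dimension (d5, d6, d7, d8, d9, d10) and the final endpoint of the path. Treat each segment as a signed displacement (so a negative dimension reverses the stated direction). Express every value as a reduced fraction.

d5 = -949/30
d6 = 28/5
d7 = -102/5
d8 = -406/75
d9 = -481/75
d10 = 19
endpoint = (1061/75, -1103/150)

Apply edit: d4 := 2/3
  d5 = d2/2 - d1*2 - d4/5 = -949/30
  d6 = d3 - 4 + d1/5 = 28/5
  d7 = d1/5 - d3*4 = -102/5
  d8 = d7/5 + d4 - d3/3 = -406/75
  d9 = d8 - 1 = -481/75
  d10 = d1 + d2 - 8 = 19
Walk from origin (0, 0):
  seg 1: down by d8 = -406/75 → (0, 406/75)
  seg 2: up by d7 = -102/5 → (0, -1124/75)
  seg 3: left by d3 = 6 → (-6, -1124/75)
  seg 4: down by d5 = -949/30 → (-6, 2497/150)
  seg 5: left by d9 = -481/75 → (31/75, 2497/150)
  seg 6: left by d7 = -102/5 → (1561/75, 2497/150)
  seg 7: down by d3 = 6 → (1561/75, 1597/150)
  seg 8: down by d1 = 18 → (1561/75, -1103/150)
  seg 9: left by d3 = 6 → (1111/75, -1103/150)
  seg 10: left by d4 = 2/3 → (1061/75, -1103/150)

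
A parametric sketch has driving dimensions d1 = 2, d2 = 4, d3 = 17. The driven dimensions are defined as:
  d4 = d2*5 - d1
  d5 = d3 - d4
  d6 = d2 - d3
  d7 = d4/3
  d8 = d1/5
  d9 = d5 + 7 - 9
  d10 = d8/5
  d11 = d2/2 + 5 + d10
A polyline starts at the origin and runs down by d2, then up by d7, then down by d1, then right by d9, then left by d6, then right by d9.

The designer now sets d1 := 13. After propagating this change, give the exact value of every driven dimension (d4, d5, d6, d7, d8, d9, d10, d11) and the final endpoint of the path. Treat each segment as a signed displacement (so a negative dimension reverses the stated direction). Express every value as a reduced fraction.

Apply edit: d1 := 13
  d4 = d2*5 - d1 = 7
  d5 = d3 - d4 = 10
  d6 = d2 - d3 = -13
  d7 = d4/3 = 7/3
  d8 = d1/5 = 13/5
  d9 = d5 + 7 - 9 = 8
  d10 = d8/5 = 13/25
  d11 = d2/2 + 5 + d10 = 188/25
Walk from origin (0, 0):
  seg 1: down by d2 = 4 → (0, -4)
  seg 2: up by d7 = 7/3 → (0, -5/3)
  seg 3: down by d1 = 13 → (0, -44/3)
  seg 4: right by d9 = 8 → (8, -44/3)
  seg 5: left by d6 = -13 → (21, -44/3)
  seg 6: right by d9 = 8 → (29, -44/3)

d4 = 7
d5 = 10
d6 = -13
d7 = 7/3
d8 = 13/5
d9 = 8
d10 = 13/25
d11 = 188/25
endpoint = (29, -44/3)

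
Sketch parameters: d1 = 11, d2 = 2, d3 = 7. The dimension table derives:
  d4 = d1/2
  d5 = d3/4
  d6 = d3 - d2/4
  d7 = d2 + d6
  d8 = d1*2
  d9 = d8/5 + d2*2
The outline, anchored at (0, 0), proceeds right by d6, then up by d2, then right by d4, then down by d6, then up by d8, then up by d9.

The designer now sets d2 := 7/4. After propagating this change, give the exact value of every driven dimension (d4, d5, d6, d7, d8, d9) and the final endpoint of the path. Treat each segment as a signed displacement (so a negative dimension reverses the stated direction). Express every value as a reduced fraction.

Apply edit: d2 := 7/4
  d4 = d1/2 = 11/2
  d5 = d3/4 = 7/4
  d6 = d3 - d2/4 = 105/16
  d7 = d2 + d6 = 133/16
  d8 = d1*2 = 22
  d9 = d8/5 + d2*2 = 79/10
Walk from origin (0, 0):
  seg 1: right by d6 = 105/16 → (105/16, 0)
  seg 2: up by d2 = 7/4 → (105/16, 7/4)
  seg 3: right by d4 = 11/2 → (193/16, 7/4)
  seg 4: down by d6 = 105/16 → (193/16, -77/16)
  seg 5: up by d8 = 22 → (193/16, 275/16)
  seg 6: up by d9 = 79/10 → (193/16, 2007/80)

d4 = 11/2
d5 = 7/4
d6 = 105/16
d7 = 133/16
d8 = 22
d9 = 79/10
endpoint = (193/16, 2007/80)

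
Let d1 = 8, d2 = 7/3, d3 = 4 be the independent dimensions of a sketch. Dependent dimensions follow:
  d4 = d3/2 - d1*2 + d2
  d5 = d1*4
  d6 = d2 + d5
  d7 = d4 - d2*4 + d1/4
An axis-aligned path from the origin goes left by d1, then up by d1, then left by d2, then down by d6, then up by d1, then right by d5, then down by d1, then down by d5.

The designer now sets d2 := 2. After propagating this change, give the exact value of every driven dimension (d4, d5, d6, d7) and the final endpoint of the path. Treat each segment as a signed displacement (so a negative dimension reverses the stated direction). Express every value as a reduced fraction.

d4 = -12
d5 = 32
d6 = 34
d7 = -18
endpoint = (22, -58)

Apply edit: d2 := 2
  d4 = d3/2 - d1*2 + d2 = -12
  d5 = d1*4 = 32
  d6 = d2 + d5 = 34
  d7 = d4 - d2*4 + d1/4 = -18
Walk from origin (0, 0):
  seg 1: left by d1 = 8 → (-8, 0)
  seg 2: up by d1 = 8 → (-8, 8)
  seg 3: left by d2 = 2 → (-10, 8)
  seg 4: down by d6 = 34 → (-10, -26)
  seg 5: up by d1 = 8 → (-10, -18)
  seg 6: right by d5 = 32 → (22, -18)
  seg 7: down by d1 = 8 → (22, -26)
  seg 8: down by d5 = 32 → (22, -58)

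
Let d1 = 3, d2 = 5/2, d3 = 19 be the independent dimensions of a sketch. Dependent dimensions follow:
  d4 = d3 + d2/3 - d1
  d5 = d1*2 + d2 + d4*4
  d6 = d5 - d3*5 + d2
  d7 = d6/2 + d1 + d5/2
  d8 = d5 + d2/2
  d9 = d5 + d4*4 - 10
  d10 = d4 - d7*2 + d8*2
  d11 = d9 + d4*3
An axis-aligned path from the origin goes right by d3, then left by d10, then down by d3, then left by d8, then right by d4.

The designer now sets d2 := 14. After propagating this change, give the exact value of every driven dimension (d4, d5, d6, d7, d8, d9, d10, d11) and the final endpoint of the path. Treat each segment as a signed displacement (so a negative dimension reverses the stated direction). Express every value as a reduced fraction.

Apply edit: d2 := 14
  d4 = d3 + d2/3 - d1 = 62/3
  d5 = d1*2 + d2 + d4*4 = 308/3
  d6 = d5 - d3*5 + d2 = 65/3
  d7 = d6/2 + d1 + d5/2 = 391/6
  d8 = d5 + d2/2 = 329/3
  d9 = d5 + d4*4 - 10 = 526/3
  d10 = d4 - d7*2 + d8*2 = 329/3
  d11 = d9 + d4*3 = 712/3
Walk from origin (0, 0):
  seg 1: right by d3 = 19 → (19, 0)
  seg 2: left by d10 = 329/3 → (-272/3, 0)
  seg 3: down by d3 = 19 → (-272/3, -19)
  seg 4: left by d8 = 329/3 → (-601/3, -19)
  seg 5: right by d4 = 62/3 → (-539/3, -19)

d4 = 62/3
d5 = 308/3
d6 = 65/3
d7 = 391/6
d8 = 329/3
d9 = 526/3
d10 = 329/3
d11 = 712/3
endpoint = (-539/3, -19)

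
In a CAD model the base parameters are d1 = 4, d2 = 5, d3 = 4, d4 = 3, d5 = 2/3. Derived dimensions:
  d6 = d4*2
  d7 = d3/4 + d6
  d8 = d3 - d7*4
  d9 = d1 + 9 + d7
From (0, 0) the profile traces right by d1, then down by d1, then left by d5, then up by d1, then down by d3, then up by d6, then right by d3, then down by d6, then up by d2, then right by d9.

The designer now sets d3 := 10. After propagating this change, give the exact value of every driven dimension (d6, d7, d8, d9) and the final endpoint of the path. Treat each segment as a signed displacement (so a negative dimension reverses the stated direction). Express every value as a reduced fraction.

Apply edit: d3 := 10
  d6 = d4*2 = 6
  d7 = d3/4 + d6 = 17/2
  d8 = d3 - d7*4 = -24
  d9 = d1 + 9 + d7 = 43/2
Walk from origin (0, 0):
  seg 1: right by d1 = 4 → (4, 0)
  seg 2: down by d1 = 4 → (4, -4)
  seg 3: left by d5 = 2/3 → (10/3, -4)
  seg 4: up by d1 = 4 → (10/3, 0)
  seg 5: down by d3 = 10 → (10/3, -10)
  seg 6: up by d6 = 6 → (10/3, -4)
  seg 7: right by d3 = 10 → (40/3, -4)
  seg 8: down by d6 = 6 → (40/3, -10)
  seg 9: up by d2 = 5 → (40/3, -5)
  seg 10: right by d9 = 43/2 → (209/6, -5)

d6 = 6
d7 = 17/2
d8 = -24
d9 = 43/2
endpoint = (209/6, -5)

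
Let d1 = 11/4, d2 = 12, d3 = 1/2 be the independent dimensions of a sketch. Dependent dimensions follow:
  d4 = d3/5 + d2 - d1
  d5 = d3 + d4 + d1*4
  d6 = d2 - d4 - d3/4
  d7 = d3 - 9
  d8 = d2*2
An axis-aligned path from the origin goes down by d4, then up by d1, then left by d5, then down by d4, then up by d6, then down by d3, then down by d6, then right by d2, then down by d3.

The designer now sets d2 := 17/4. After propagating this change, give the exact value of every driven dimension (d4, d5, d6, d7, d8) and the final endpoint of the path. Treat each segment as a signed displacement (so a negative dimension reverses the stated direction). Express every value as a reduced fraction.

d4 = 8/5
d5 = 131/10
d6 = 101/40
d7 = -17/2
d8 = 17/2
endpoint = (-177/20, -29/20)

Apply edit: d2 := 17/4
  d4 = d3/5 + d2 - d1 = 8/5
  d5 = d3 + d4 + d1*4 = 131/10
  d6 = d2 - d4 - d3/4 = 101/40
  d7 = d3 - 9 = -17/2
  d8 = d2*2 = 17/2
Walk from origin (0, 0):
  seg 1: down by d4 = 8/5 → (0, -8/5)
  seg 2: up by d1 = 11/4 → (0, 23/20)
  seg 3: left by d5 = 131/10 → (-131/10, 23/20)
  seg 4: down by d4 = 8/5 → (-131/10, -9/20)
  seg 5: up by d6 = 101/40 → (-131/10, 83/40)
  seg 6: down by d3 = 1/2 → (-131/10, 63/40)
  seg 7: down by d6 = 101/40 → (-131/10, -19/20)
  seg 8: right by d2 = 17/4 → (-177/20, -19/20)
  seg 9: down by d3 = 1/2 → (-177/20, -29/20)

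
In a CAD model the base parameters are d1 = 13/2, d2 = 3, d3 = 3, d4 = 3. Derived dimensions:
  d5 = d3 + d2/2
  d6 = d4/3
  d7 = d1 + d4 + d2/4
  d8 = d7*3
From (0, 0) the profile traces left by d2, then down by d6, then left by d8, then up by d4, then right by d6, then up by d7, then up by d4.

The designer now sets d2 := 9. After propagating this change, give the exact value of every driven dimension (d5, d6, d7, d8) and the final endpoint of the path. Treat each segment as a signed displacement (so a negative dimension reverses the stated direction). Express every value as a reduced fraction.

Apply edit: d2 := 9
  d5 = d3 + d2/2 = 15/2
  d6 = d4/3 = 1
  d7 = d1 + d4 + d2/4 = 47/4
  d8 = d7*3 = 141/4
Walk from origin (0, 0):
  seg 1: left by d2 = 9 → (-9, 0)
  seg 2: down by d6 = 1 → (-9, -1)
  seg 3: left by d8 = 141/4 → (-177/4, -1)
  seg 4: up by d4 = 3 → (-177/4, 2)
  seg 5: right by d6 = 1 → (-173/4, 2)
  seg 6: up by d7 = 47/4 → (-173/4, 55/4)
  seg 7: up by d4 = 3 → (-173/4, 67/4)

d5 = 15/2
d6 = 1
d7 = 47/4
d8 = 141/4
endpoint = (-173/4, 67/4)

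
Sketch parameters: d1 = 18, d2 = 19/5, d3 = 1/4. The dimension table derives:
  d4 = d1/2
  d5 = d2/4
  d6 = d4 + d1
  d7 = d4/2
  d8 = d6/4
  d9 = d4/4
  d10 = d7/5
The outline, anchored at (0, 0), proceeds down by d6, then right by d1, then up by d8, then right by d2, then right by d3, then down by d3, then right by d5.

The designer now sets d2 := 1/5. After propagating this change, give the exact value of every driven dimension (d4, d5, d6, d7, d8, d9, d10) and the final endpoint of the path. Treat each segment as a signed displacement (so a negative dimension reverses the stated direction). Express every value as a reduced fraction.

Apply edit: d2 := 1/5
  d4 = d1/2 = 9
  d5 = d2/4 = 1/20
  d6 = d4 + d1 = 27
  d7 = d4/2 = 9/2
  d8 = d6/4 = 27/4
  d9 = d4/4 = 9/4
  d10 = d7/5 = 9/10
Walk from origin (0, 0):
  seg 1: down by d6 = 27 → (0, -27)
  seg 2: right by d1 = 18 → (18, -27)
  seg 3: up by d8 = 27/4 → (18, -81/4)
  seg 4: right by d2 = 1/5 → (91/5, -81/4)
  seg 5: right by d3 = 1/4 → (369/20, -81/4)
  seg 6: down by d3 = 1/4 → (369/20, -41/2)
  seg 7: right by d5 = 1/20 → (37/2, -41/2)

d4 = 9
d5 = 1/20
d6 = 27
d7 = 9/2
d8 = 27/4
d9 = 9/4
d10 = 9/10
endpoint = (37/2, -41/2)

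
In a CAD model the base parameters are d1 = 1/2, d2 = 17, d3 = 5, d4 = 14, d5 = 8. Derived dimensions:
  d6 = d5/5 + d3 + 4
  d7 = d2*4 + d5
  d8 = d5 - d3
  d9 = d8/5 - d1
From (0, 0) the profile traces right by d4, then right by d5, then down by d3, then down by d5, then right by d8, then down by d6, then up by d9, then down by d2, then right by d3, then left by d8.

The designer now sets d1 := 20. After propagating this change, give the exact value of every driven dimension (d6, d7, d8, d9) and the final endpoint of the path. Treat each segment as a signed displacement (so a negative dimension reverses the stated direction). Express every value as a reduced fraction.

Apply edit: d1 := 20
  d6 = d5/5 + d3 + 4 = 53/5
  d7 = d2*4 + d5 = 76
  d8 = d5 - d3 = 3
  d9 = d8/5 - d1 = -97/5
Walk from origin (0, 0):
  seg 1: right by d4 = 14 → (14, 0)
  seg 2: right by d5 = 8 → (22, 0)
  seg 3: down by d3 = 5 → (22, -5)
  seg 4: down by d5 = 8 → (22, -13)
  seg 5: right by d8 = 3 → (25, -13)
  seg 6: down by d6 = 53/5 → (25, -118/5)
  seg 7: up by d9 = -97/5 → (25, -43)
  seg 8: down by d2 = 17 → (25, -60)
  seg 9: right by d3 = 5 → (30, -60)
  seg 10: left by d8 = 3 → (27, -60)

d6 = 53/5
d7 = 76
d8 = 3
d9 = -97/5
endpoint = (27, -60)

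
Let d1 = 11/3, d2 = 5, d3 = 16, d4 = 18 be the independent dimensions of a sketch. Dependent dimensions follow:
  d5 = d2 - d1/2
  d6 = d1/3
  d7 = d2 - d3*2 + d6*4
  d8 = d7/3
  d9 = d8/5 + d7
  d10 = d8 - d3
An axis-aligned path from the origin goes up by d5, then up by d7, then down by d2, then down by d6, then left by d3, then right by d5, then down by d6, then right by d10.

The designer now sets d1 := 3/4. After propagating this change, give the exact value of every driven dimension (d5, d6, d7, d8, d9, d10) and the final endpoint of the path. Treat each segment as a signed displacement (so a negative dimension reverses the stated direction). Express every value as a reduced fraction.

Apply edit: d1 := 3/4
  d5 = d2 - d1/2 = 37/8
  d6 = d1/3 = 1/4
  d7 = d2 - d3*2 + d6*4 = -26
  d8 = d7/3 = -26/3
  d9 = d8/5 + d7 = -416/15
  d10 = d8 - d3 = -74/3
Walk from origin (0, 0):
  seg 1: up by d5 = 37/8 → (0, 37/8)
  seg 2: up by d7 = -26 → (0, -171/8)
  seg 3: down by d2 = 5 → (0, -211/8)
  seg 4: down by d6 = 1/4 → (0, -213/8)
  seg 5: left by d3 = 16 → (-16, -213/8)
  seg 6: right by d5 = 37/8 → (-91/8, -213/8)
  seg 7: down by d6 = 1/4 → (-91/8, -215/8)
  seg 8: right by d10 = -74/3 → (-865/24, -215/8)

d5 = 37/8
d6 = 1/4
d7 = -26
d8 = -26/3
d9 = -416/15
d10 = -74/3
endpoint = (-865/24, -215/8)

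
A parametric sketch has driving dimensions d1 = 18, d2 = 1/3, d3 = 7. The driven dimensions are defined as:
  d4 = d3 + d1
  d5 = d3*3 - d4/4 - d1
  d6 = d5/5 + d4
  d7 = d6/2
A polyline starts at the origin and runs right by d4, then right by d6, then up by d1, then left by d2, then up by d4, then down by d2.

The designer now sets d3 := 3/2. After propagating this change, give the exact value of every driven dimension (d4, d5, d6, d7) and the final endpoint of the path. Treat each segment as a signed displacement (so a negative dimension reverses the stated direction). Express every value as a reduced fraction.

Apply edit: d3 := 3/2
  d4 = d3 + d1 = 39/2
  d5 = d3*3 - d4/4 - d1 = -147/8
  d6 = d5/5 + d4 = 633/40
  d7 = d6/2 = 633/80
Walk from origin (0, 0):
  seg 1: right by d4 = 39/2 → (39/2, 0)
  seg 2: right by d6 = 633/40 → (1413/40, 0)
  seg 3: up by d1 = 18 → (1413/40, 18)
  seg 4: left by d2 = 1/3 → (4199/120, 18)
  seg 5: up by d4 = 39/2 → (4199/120, 75/2)
  seg 6: down by d2 = 1/3 → (4199/120, 223/6)

d4 = 39/2
d5 = -147/8
d6 = 633/40
d7 = 633/80
endpoint = (4199/120, 223/6)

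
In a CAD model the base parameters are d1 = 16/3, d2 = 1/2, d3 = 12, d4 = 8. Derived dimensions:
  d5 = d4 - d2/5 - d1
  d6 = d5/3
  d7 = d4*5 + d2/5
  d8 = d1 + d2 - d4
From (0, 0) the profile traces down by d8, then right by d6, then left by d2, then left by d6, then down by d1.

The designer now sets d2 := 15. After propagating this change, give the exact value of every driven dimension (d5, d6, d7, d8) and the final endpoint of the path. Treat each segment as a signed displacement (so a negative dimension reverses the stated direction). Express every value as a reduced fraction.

Apply edit: d2 := 15
  d5 = d4 - d2/5 - d1 = -1/3
  d6 = d5/3 = -1/9
  d7 = d4*5 + d2/5 = 43
  d8 = d1 + d2 - d4 = 37/3
Walk from origin (0, 0):
  seg 1: down by d8 = 37/3 → (0, -37/3)
  seg 2: right by d6 = -1/9 → (-1/9, -37/3)
  seg 3: left by d2 = 15 → (-136/9, -37/3)
  seg 4: left by d6 = -1/9 → (-15, -37/3)
  seg 5: down by d1 = 16/3 → (-15, -53/3)

d5 = -1/3
d6 = -1/9
d7 = 43
d8 = 37/3
endpoint = (-15, -53/3)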